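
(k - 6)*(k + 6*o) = k^2 + 6*k*o - 6*k - 36*o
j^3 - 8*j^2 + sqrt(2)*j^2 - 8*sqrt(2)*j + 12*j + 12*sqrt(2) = (j - 6)*(j - 2)*(j + sqrt(2))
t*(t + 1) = t^2 + t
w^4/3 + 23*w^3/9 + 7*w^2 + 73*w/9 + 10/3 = (w/3 + 1)*(w + 1)*(w + 5/3)*(w + 2)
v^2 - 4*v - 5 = (v - 5)*(v + 1)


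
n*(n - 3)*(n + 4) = n^3 + n^2 - 12*n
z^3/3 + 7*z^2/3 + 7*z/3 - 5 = (z/3 + 1)*(z - 1)*(z + 5)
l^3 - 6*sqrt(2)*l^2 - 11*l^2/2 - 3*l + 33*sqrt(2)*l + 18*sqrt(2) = (l - 6)*(l + 1/2)*(l - 6*sqrt(2))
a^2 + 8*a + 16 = (a + 4)^2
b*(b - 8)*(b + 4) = b^3 - 4*b^2 - 32*b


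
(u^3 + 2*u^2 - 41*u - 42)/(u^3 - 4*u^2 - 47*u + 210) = (u + 1)/(u - 5)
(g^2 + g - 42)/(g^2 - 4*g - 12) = (g + 7)/(g + 2)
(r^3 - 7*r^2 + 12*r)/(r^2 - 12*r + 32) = r*(r - 3)/(r - 8)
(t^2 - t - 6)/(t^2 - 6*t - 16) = (t - 3)/(t - 8)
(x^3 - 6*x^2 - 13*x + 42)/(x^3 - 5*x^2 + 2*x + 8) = (x^2 - 4*x - 21)/(x^2 - 3*x - 4)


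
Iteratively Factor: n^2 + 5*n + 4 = (n + 4)*(n + 1)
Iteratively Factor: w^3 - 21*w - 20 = (w - 5)*(w^2 + 5*w + 4) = (w - 5)*(w + 4)*(w + 1)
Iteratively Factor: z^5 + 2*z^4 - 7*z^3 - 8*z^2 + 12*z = (z + 3)*(z^4 - z^3 - 4*z^2 + 4*z) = (z - 1)*(z + 3)*(z^3 - 4*z) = z*(z - 1)*(z + 3)*(z^2 - 4) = z*(z - 2)*(z - 1)*(z + 3)*(z + 2)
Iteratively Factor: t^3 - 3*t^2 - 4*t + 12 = (t - 2)*(t^2 - t - 6) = (t - 3)*(t - 2)*(t + 2)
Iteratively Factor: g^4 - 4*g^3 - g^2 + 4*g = (g - 1)*(g^3 - 3*g^2 - 4*g) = (g - 1)*(g + 1)*(g^2 - 4*g) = g*(g - 1)*(g + 1)*(g - 4)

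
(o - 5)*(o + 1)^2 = o^3 - 3*o^2 - 9*o - 5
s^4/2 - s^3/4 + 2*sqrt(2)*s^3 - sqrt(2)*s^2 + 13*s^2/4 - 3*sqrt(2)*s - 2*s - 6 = (s/2 + sqrt(2))*(s - 3/2)*(s + 1)*(s + 2*sqrt(2))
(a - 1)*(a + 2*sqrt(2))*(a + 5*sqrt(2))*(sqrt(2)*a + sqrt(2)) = sqrt(2)*a^4 + 14*a^3 + 19*sqrt(2)*a^2 - 14*a - 20*sqrt(2)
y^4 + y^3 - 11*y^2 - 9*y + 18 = (y - 3)*(y - 1)*(y + 2)*(y + 3)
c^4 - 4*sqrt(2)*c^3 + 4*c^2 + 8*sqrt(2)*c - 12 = (c - 3*sqrt(2))*(c - sqrt(2))^2*(c + sqrt(2))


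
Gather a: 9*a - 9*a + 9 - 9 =0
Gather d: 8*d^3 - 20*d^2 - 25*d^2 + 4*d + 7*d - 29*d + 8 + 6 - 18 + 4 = 8*d^3 - 45*d^2 - 18*d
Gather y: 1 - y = 1 - y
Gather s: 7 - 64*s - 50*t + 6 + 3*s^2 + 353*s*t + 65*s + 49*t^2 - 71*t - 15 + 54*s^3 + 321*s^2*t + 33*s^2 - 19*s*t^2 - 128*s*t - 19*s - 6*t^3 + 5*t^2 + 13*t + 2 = 54*s^3 + s^2*(321*t + 36) + s*(-19*t^2 + 225*t - 18) - 6*t^3 + 54*t^2 - 108*t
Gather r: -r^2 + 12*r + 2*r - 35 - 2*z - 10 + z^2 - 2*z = -r^2 + 14*r + z^2 - 4*z - 45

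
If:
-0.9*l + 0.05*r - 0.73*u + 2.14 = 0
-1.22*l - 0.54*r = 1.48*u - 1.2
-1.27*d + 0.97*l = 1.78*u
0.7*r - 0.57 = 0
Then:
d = 10.90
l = 6.05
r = 0.81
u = -4.48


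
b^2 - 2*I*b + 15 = (b - 5*I)*(b + 3*I)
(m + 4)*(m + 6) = m^2 + 10*m + 24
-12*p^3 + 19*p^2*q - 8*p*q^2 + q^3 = (-4*p + q)*(-3*p + q)*(-p + q)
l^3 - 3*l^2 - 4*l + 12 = (l - 3)*(l - 2)*(l + 2)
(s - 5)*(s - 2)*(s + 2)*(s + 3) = s^4 - 2*s^3 - 19*s^2 + 8*s + 60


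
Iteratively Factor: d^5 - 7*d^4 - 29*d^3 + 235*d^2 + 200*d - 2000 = (d - 5)*(d^4 - 2*d^3 - 39*d^2 + 40*d + 400) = (d - 5)*(d + 4)*(d^3 - 6*d^2 - 15*d + 100) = (d - 5)^2*(d + 4)*(d^2 - d - 20) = (d - 5)^3*(d + 4)*(d + 4)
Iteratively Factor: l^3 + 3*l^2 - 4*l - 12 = (l + 3)*(l^2 - 4) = (l - 2)*(l + 3)*(l + 2)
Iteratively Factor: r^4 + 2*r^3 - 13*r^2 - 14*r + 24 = (r - 3)*(r^3 + 5*r^2 + 2*r - 8) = (r - 3)*(r - 1)*(r^2 + 6*r + 8) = (r - 3)*(r - 1)*(r + 4)*(r + 2)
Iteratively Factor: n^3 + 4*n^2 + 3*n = (n)*(n^2 + 4*n + 3) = n*(n + 1)*(n + 3)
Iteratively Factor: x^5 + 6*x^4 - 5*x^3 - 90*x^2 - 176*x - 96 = (x + 4)*(x^4 + 2*x^3 - 13*x^2 - 38*x - 24) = (x - 4)*(x + 4)*(x^3 + 6*x^2 + 11*x + 6) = (x - 4)*(x + 2)*(x + 4)*(x^2 + 4*x + 3) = (x - 4)*(x + 1)*(x + 2)*(x + 4)*(x + 3)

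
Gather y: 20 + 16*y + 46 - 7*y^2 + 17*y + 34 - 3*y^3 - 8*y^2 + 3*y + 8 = -3*y^3 - 15*y^2 + 36*y + 108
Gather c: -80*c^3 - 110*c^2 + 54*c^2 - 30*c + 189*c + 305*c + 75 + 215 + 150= -80*c^3 - 56*c^2 + 464*c + 440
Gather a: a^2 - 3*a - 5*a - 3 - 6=a^2 - 8*a - 9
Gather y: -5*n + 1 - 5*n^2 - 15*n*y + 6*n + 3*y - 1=-5*n^2 + n + y*(3 - 15*n)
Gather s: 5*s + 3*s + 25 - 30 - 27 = 8*s - 32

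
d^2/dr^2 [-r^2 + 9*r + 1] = -2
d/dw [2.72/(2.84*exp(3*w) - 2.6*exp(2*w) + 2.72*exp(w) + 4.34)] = (-23.1744*exp(2*w) + 14.144*exp(w) - 7.3984)*exp(w)/(2.84*exp(3*w) - 2.6*exp(2*w) + 2.72*exp(w) + 4.34)^2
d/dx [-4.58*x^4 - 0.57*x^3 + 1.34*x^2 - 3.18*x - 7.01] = -18.32*x^3 - 1.71*x^2 + 2.68*x - 3.18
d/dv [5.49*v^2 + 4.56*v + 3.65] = 10.98*v + 4.56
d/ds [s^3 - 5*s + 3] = 3*s^2 - 5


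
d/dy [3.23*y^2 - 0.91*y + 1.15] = 6.46*y - 0.91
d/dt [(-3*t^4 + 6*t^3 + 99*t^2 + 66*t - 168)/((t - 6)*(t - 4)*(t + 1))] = 3*(-t^6 + 18*t^5 - 93*t^4 - 84*t^3 + 972*t^2 + 576*t + 1312)/(t^6 - 18*t^5 + 109*t^4 - 204*t^3 - 236*t^2 + 672*t + 576)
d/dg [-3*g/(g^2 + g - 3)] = 3*(g^2 + 3)/(g^4 + 2*g^3 - 5*g^2 - 6*g + 9)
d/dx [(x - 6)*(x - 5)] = 2*x - 11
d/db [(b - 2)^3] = 3*(b - 2)^2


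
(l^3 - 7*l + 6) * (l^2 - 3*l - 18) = l^5 - 3*l^4 - 25*l^3 + 27*l^2 + 108*l - 108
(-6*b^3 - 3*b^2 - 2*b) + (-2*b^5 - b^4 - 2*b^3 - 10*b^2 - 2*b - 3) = -2*b^5 - b^4 - 8*b^3 - 13*b^2 - 4*b - 3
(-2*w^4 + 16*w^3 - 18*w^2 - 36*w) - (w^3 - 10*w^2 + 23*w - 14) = -2*w^4 + 15*w^3 - 8*w^2 - 59*w + 14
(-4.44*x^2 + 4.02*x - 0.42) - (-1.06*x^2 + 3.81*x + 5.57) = -3.38*x^2 + 0.21*x - 5.99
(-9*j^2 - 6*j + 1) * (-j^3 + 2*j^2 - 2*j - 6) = 9*j^5 - 12*j^4 + 5*j^3 + 68*j^2 + 34*j - 6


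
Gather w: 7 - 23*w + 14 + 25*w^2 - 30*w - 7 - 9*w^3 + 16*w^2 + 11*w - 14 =-9*w^3 + 41*w^2 - 42*w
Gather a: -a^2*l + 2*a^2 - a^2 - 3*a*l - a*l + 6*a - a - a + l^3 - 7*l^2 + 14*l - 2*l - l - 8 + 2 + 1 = a^2*(1 - l) + a*(4 - 4*l) + l^3 - 7*l^2 + 11*l - 5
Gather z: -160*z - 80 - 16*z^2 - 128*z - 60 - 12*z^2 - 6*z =-28*z^2 - 294*z - 140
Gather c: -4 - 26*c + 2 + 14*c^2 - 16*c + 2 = 14*c^2 - 42*c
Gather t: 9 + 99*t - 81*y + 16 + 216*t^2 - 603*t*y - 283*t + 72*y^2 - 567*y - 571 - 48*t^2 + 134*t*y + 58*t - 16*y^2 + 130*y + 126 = 168*t^2 + t*(-469*y - 126) + 56*y^2 - 518*y - 420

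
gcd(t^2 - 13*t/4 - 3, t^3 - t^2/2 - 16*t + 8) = t - 4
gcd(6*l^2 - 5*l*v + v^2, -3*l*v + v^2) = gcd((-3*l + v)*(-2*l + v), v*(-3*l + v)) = -3*l + v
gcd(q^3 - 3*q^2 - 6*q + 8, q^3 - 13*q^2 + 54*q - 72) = q - 4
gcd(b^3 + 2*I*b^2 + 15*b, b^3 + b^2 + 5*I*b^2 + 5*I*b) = b^2 + 5*I*b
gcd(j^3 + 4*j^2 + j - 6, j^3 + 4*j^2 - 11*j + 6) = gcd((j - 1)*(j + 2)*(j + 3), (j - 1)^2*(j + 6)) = j - 1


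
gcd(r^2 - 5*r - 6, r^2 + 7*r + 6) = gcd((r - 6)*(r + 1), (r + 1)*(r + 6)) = r + 1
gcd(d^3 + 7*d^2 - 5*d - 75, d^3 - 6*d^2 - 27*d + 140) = d + 5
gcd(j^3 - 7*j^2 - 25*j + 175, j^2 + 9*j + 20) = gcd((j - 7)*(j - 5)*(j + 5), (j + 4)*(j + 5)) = j + 5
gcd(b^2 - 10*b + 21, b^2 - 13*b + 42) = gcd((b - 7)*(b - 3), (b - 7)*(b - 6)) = b - 7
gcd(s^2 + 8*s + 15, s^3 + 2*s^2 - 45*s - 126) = s + 3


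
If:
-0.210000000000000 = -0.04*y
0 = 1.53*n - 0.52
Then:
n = 0.34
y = 5.25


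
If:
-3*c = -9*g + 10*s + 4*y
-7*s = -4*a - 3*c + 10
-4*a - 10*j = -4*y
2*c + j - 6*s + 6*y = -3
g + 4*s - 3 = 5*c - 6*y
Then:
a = 479*y/439 + 1360/439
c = 3415*y/878 - 889/1756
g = 3763*y/878 - 53/1756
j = -16*y/439 - 544/439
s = 2011*y/878 + 219/1756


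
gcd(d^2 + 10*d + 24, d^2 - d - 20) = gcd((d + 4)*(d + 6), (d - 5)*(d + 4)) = d + 4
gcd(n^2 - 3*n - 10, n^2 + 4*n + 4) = n + 2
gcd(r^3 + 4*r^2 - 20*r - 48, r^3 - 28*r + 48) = r^2 + 2*r - 24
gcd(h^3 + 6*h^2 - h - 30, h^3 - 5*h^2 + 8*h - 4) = h - 2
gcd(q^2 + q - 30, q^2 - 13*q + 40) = q - 5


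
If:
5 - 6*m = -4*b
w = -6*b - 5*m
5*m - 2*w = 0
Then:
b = -25/44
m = 5/11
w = 25/22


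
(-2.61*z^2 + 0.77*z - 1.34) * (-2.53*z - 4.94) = 6.6033*z^3 + 10.9453*z^2 - 0.4136*z + 6.6196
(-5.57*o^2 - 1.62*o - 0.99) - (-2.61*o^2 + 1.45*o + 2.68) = -2.96*o^2 - 3.07*o - 3.67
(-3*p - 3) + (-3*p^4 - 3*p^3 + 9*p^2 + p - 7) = -3*p^4 - 3*p^3 + 9*p^2 - 2*p - 10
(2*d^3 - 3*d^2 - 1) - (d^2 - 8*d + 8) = 2*d^3 - 4*d^2 + 8*d - 9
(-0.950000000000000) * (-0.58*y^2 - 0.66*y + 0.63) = 0.551*y^2 + 0.627*y - 0.5985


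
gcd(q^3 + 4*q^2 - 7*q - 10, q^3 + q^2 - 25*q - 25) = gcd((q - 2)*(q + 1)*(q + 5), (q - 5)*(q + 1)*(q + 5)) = q^2 + 6*q + 5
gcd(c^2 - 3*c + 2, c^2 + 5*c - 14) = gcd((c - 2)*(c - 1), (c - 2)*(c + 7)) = c - 2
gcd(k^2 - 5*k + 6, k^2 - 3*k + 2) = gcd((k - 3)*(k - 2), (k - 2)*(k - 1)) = k - 2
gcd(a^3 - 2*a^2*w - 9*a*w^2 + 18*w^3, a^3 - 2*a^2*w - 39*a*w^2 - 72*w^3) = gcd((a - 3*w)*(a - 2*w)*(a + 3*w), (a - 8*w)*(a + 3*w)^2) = a + 3*w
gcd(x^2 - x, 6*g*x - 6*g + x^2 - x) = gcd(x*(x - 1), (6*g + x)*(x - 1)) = x - 1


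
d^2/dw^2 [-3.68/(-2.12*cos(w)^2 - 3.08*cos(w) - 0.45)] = (-66.157568*(1 - cos(w)^2)^2 - 72.086784*cos(w)^3 - 53.945856*cos(w)^2 + 149.274048*cos(w) + 128.956032)/(2.12*cos(w)^2 + 3.08*cos(w) + 0.45)^3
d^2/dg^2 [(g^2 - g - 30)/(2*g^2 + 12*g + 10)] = -7/(g^3 + 3*g^2 + 3*g + 1)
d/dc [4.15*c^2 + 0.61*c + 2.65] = 8.3*c + 0.61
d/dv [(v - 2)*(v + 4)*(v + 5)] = 3*v^2 + 14*v + 2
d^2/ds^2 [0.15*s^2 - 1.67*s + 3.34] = 0.300000000000000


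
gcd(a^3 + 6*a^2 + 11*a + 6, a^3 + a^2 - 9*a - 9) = a^2 + 4*a + 3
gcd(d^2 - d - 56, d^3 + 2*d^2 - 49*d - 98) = d + 7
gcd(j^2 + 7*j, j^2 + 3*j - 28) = j + 7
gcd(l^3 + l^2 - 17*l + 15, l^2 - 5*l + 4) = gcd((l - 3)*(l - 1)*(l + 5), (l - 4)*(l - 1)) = l - 1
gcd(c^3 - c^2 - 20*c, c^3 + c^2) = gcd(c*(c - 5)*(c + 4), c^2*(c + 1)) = c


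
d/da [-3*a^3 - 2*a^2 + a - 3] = -9*a^2 - 4*a + 1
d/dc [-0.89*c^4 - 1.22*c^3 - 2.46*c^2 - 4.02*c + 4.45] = -3.56*c^3 - 3.66*c^2 - 4.92*c - 4.02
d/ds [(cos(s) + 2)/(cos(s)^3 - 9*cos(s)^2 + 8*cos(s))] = (-69*cos(s) - 3*cos(2*s) + cos(3*s) + 29)*sin(s)/(2*(cos(s) - 8)^2*(cos(s) - 1)^2*cos(s)^2)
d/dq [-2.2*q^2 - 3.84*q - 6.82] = -4.4*q - 3.84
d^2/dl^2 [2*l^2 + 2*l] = 4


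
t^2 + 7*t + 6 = (t + 1)*(t + 6)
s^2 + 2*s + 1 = (s + 1)^2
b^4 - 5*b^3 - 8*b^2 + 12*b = b*(b - 6)*(b - 1)*(b + 2)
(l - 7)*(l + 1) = l^2 - 6*l - 7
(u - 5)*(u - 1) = u^2 - 6*u + 5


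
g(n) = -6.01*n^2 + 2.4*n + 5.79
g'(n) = 2.4 - 12.02*n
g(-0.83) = -0.34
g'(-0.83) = 12.38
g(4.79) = -120.61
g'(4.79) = -55.18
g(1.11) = 1.05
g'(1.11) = -10.94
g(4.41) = -100.51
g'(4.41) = -50.61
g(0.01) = 5.81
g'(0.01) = 2.28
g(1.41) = -2.77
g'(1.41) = -14.55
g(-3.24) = -65.08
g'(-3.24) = 41.34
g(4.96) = -130.16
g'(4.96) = -57.22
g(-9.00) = -502.62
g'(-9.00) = 110.58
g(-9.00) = -502.62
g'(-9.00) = 110.58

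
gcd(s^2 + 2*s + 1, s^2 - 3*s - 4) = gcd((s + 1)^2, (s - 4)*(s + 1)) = s + 1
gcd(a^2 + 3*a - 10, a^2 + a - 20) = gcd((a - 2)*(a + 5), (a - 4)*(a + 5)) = a + 5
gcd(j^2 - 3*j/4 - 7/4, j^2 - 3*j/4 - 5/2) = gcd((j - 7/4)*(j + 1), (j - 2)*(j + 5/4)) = 1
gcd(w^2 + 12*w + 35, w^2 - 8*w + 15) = 1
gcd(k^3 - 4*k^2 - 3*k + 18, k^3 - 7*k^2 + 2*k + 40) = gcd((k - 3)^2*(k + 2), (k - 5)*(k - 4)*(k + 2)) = k + 2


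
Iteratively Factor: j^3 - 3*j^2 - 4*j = (j)*(j^2 - 3*j - 4) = j*(j - 4)*(j + 1)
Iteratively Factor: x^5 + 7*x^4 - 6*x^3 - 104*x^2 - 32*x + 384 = (x + 4)*(x^4 + 3*x^3 - 18*x^2 - 32*x + 96) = (x + 4)^2*(x^3 - x^2 - 14*x + 24) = (x - 2)*(x + 4)^2*(x^2 + x - 12) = (x - 2)*(x + 4)^3*(x - 3)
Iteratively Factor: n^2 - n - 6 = (n - 3)*(n + 2)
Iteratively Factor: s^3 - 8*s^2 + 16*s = (s)*(s^2 - 8*s + 16) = s*(s - 4)*(s - 4)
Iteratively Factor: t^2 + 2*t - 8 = (t + 4)*(t - 2)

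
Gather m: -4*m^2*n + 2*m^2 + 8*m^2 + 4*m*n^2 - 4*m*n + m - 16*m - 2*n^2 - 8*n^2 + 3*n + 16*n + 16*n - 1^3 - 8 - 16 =m^2*(10 - 4*n) + m*(4*n^2 - 4*n - 15) - 10*n^2 + 35*n - 25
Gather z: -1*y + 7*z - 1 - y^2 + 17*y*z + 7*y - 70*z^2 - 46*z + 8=-y^2 + 6*y - 70*z^2 + z*(17*y - 39) + 7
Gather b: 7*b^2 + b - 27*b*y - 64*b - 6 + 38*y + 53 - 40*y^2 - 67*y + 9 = 7*b^2 + b*(-27*y - 63) - 40*y^2 - 29*y + 56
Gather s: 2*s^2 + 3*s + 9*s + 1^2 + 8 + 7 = 2*s^2 + 12*s + 16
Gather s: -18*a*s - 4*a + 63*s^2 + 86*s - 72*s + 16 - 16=-4*a + 63*s^2 + s*(14 - 18*a)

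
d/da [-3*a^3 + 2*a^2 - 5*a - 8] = -9*a^2 + 4*a - 5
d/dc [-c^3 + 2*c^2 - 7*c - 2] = -3*c^2 + 4*c - 7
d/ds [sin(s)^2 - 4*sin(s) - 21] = 2*(sin(s) - 2)*cos(s)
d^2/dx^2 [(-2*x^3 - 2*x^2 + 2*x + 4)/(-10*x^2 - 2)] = 2*(-30*x^3 - 165*x^2 + 18*x + 11)/(125*x^6 + 75*x^4 + 15*x^2 + 1)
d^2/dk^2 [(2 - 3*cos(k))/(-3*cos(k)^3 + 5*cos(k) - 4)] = ((6*cos(k) - 4)*(9*cos(k)^2 - 5)^2*sin(k)^2 - 3*(3*cos(k)^3 - 5*cos(k) + 4)^2*cos(k) + (3*cos(k)^3 - 5*cos(k) + 4)*(135*(1 - cos(2*k))^2 + 22*cos(k) + 234*cos(2*k) - 54*cos(3*k) - 186)/4)/(3*cos(k)^3 - 5*cos(k) + 4)^3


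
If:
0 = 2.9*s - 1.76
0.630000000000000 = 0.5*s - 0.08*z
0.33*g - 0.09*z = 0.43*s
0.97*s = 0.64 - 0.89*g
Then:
No Solution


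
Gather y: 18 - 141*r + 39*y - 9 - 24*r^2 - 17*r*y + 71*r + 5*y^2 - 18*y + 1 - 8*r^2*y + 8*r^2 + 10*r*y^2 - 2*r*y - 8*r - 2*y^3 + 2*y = -16*r^2 - 78*r - 2*y^3 + y^2*(10*r + 5) + y*(-8*r^2 - 19*r + 23) + 10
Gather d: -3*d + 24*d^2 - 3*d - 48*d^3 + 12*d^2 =-48*d^3 + 36*d^2 - 6*d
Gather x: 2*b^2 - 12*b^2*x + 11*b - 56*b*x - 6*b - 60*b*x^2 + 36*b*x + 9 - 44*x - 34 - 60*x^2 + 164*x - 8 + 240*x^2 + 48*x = 2*b^2 + 5*b + x^2*(180 - 60*b) + x*(-12*b^2 - 20*b + 168) - 33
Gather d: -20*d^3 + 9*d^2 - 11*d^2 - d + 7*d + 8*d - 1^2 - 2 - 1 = -20*d^3 - 2*d^2 + 14*d - 4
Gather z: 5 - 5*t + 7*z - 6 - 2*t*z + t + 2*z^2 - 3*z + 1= -4*t + 2*z^2 + z*(4 - 2*t)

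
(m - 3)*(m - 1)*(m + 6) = m^3 + 2*m^2 - 21*m + 18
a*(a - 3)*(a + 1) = a^3 - 2*a^2 - 3*a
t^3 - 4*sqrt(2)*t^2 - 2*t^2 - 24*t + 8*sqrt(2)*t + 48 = (t - 2)*(t - 6*sqrt(2))*(t + 2*sqrt(2))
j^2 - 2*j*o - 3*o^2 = (j - 3*o)*(j + o)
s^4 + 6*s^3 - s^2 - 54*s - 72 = (s - 3)*(s + 2)*(s + 3)*(s + 4)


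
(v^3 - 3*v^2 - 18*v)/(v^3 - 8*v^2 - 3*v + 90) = v/(v - 5)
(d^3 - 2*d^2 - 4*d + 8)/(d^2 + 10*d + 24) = (d^3 - 2*d^2 - 4*d + 8)/(d^2 + 10*d + 24)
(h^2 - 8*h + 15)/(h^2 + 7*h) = (h^2 - 8*h + 15)/(h*(h + 7))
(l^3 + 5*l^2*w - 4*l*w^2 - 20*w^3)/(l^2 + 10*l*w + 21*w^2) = (l^3 + 5*l^2*w - 4*l*w^2 - 20*w^3)/(l^2 + 10*l*w + 21*w^2)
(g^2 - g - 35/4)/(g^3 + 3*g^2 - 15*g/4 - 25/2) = (2*g - 7)/(2*g^2 + g - 10)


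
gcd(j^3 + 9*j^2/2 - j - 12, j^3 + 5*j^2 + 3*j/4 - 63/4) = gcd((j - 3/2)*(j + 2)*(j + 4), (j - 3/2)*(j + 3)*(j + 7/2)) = j - 3/2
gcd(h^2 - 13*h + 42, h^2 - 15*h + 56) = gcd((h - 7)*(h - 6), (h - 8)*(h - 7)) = h - 7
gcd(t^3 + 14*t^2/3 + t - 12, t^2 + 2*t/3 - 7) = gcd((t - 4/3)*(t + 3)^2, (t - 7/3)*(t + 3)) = t + 3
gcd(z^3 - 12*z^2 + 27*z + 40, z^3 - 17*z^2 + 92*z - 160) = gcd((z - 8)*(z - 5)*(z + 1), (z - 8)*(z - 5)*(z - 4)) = z^2 - 13*z + 40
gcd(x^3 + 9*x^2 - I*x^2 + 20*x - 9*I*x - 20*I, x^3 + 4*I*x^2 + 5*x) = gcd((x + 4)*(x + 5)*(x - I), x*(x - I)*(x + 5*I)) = x - I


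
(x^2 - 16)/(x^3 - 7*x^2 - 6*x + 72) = (x + 4)/(x^2 - 3*x - 18)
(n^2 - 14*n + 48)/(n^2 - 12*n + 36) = (n - 8)/(n - 6)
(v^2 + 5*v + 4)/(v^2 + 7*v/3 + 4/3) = 3*(v + 4)/(3*v + 4)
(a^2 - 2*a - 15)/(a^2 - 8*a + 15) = (a + 3)/(a - 3)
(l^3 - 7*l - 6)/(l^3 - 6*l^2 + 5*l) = (l^3 - 7*l - 6)/(l*(l^2 - 6*l + 5))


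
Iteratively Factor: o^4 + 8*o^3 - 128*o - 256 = (o + 4)*(o^3 + 4*o^2 - 16*o - 64) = (o - 4)*(o + 4)*(o^2 + 8*o + 16) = (o - 4)*(o + 4)^2*(o + 4)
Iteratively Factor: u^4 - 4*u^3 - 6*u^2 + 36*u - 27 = (u - 1)*(u^3 - 3*u^2 - 9*u + 27) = (u - 1)*(u + 3)*(u^2 - 6*u + 9) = (u - 3)*(u - 1)*(u + 3)*(u - 3)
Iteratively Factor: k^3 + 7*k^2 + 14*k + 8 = (k + 1)*(k^2 + 6*k + 8) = (k + 1)*(k + 4)*(k + 2)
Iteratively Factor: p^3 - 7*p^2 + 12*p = (p - 4)*(p^2 - 3*p) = p*(p - 4)*(p - 3)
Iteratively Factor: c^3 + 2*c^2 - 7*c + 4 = (c + 4)*(c^2 - 2*c + 1) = (c - 1)*(c + 4)*(c - 1)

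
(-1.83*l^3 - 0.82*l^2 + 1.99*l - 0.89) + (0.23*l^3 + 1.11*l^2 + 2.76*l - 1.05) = -1.6*l^3 + 0.29*l^2 + 4.75*l - 1.94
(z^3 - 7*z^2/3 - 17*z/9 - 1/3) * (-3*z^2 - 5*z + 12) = -3*z^5 + 2*z^4 + 88*z^3/3 - 158*z^2/9 - 21*z - 4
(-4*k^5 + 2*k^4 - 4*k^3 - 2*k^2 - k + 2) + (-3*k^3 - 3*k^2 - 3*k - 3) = -4*k^5 + 2*k^4 - 7*k^3 - 5*k^2 - 4*k - 1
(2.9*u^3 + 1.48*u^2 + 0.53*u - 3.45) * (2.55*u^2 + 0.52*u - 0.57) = 7.395*u^5 + 5.282*u^4 + 0.4681*u^3 - 9.3655*u^2 - 2.0961*u + 1.9665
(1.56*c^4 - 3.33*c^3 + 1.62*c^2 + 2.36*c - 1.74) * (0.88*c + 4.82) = 1.3728*c^5 + 4.5888*c^4 - 14.625*c^3 + 9.8852*c^2 + 9.844*c - 8.3868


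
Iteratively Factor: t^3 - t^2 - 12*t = (t - 4)*(t^2 + 3*t) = t*(t - 4)*(t + 3)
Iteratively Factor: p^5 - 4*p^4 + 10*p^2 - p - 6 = (p + 1)*(p^4 - 5*p^3 + 5*p^2 + 5*p - 6) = (p - 3)*(p + 1)*(p^3 - 2*p^2 - p + 2) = (p - 3)*(p - 1)*(p + 1)*(p^2 - p - 2) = (p - 3)*(p - 2)*(p - 1)*(p + 1)*(p + 1)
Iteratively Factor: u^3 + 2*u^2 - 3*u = (u + 3)*(u^2 - u) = u*(u + 3)*(u - 1)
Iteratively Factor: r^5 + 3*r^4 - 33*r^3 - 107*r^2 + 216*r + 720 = (r + 3)*(r^4 - 33*r^2 - 8*r + 240) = (r + 3)*(r + 4)*(r^3 - 4*r^2 - 17*r + 60) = (r - 3)*(r + 3)*(r + 4)*(r^2 - r - 20) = (r - 3)*(r + 3)*(r + 4)^2*(r - 5)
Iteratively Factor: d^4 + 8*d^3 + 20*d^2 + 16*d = (d + 2)*(d^3 + 6*d^2 + 8*d) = d*(d + 2)*(d^2 + 6*d + 8) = d*(d + 2)*(d + 4)*(d + 2)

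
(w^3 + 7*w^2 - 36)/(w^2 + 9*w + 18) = w - 2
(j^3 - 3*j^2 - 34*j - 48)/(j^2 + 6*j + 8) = (j^2 - 5*j - 24)/(j + 4)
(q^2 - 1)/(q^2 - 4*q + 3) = (q + 1)/(q - 3)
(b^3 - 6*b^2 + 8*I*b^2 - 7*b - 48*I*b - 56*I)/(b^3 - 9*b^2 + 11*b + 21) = (b + 8*I)/(b - 3)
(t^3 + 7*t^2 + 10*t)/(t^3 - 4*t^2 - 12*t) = (t + 5)/(t - 6)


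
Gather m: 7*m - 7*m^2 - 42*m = -7*m^2 - 35*m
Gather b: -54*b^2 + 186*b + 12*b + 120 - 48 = -54*b^2 + 198*b + 72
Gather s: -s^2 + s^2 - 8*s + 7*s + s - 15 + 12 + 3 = 0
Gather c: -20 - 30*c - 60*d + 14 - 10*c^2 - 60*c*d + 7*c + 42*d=-10*c^2 + c*(-60*d - 23) - 18*d - 6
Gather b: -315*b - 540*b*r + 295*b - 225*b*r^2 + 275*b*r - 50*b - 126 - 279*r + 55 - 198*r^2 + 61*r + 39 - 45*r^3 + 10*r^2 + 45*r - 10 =b*(-225*r^2 - 265*r - 70) - 45*r^3 - 188*r^2 - 173*r - 42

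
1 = 1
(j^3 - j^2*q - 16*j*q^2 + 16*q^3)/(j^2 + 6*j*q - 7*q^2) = (j^2 - 16*q^2)/(j + 7*q)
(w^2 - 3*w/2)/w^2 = (w - 3/2)/w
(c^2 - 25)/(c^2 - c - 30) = (c - 5)/(c - 6)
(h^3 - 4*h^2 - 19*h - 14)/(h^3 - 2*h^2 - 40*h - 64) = (h^2 - 6*h - 7)/(h^2 - 4*h - 32)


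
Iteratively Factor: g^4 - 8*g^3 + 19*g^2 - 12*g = (g - 4)*(g^3 - 4*g^2 + 3*g) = g*(g - 4)*(g^2 - 4*g + 3) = g*(g - 4)*(g - 1)*(g - 3)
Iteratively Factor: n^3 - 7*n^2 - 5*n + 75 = (n - 5)*(n^2 - 2*n - 15) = (n - 5)*(n + 3)*(n - 5)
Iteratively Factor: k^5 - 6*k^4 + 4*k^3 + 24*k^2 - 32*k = (k - 2)*(k^4 - 4*k^3 - 4*k^2 + 16*k) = (k - 2)*(k + 2)*(k^3 - 6*k^2 + 8*k) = (k - 4)*(k - 2)*(k + 2)*(k^2 - 2*k) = k*(k - 4)*(k - 2)*(k + 2)*(k - 2)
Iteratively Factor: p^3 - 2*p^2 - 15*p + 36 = (p - 3)*(p^2 + p - 12) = (p - 3)^2*(p + 4)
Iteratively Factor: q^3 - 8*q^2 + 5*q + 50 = (q + 2)*(q^2 - 10*q + 25) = (q - 5)*(q + 2)*(q - 5)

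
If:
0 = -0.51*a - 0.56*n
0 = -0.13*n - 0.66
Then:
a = 5.57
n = -5.08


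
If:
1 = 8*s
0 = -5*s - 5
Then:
No Solution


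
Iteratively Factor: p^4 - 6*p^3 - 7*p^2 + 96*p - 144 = (p - 3)*(p^3 - 3*p^2 - 16*p + 48) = (p - 4)*(p - 3)*(p^2 + p - 12) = (p - 4)*(p - 3)*(p + 4)*(p - 3)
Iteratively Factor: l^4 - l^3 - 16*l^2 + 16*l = (l + 4)*(l^3 - 5*l^2 + 4*l) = (l - 4)*(l + 4)*(l^2 - l) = (l - 4)*(l - 1)*(l + 4)*(l)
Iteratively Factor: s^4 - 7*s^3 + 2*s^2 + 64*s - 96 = (s - 4)*(s^3 - 3*s^2 - 10*s + 24) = (s - 4)*(s - 2)*(s^2 - s - 12) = (s - 4)^2*(s - 2)*(s + 3)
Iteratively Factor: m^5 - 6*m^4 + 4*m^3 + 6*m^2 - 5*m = (m - 1)*(m^4 - 5*m^3 - m^2 + 5*m) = (m - 1)*(m + 1)*(m^3 - 6*m^2 + 5*m) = (m - 5)*(m - 1)*(m + 1)*(m^2 - m) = (m - 5)*(m - 1)^2*(m + 1)*(m)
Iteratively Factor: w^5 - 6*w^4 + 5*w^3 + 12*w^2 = (w - 4)*(w^4 - 2*w^3 - 3*w^2) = (w - 4)*(w - 3)*(w^3 + w^2) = (w - 4)*(w - 3)*(w + 1)*(w^2) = w*(w - 4)*(w - 3)*(w + 1)*(w)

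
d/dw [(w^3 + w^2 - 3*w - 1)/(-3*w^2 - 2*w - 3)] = (-3*w^4 - 4*w^3 - 20*w^2 - 12*w + 7)/(9*w^4 + 12*w^3 + 22*w^2 + 12*w + 9)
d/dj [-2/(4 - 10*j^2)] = -10*j/(5*j^2 - 2)^2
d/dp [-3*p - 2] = -3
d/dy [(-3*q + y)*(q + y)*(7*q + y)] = -17*q^2 + 10*q*y + 3*y^2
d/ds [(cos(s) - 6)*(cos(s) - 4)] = 2*(5 - cos(s))*sin(s)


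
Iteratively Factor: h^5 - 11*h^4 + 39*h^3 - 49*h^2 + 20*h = (h - 1)*(h^4 - 10*h^3 + 29*h^2 - 20*h) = h*(h - 1)*(h^3 - 10*h^2 + 29*h - 20) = h*(h - 4)*(h - 1)*(h^2 - 6*h + 5) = h*(h - 4)*(h - 1)^2*(h - 5)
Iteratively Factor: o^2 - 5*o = (o)*(o - 5)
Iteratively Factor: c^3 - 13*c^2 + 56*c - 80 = (c - 5)*(c^2 - 8*c + 16) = (c - 5)*(c - 4)*(c - 4)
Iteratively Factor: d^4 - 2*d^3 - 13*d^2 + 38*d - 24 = (d - 1)*(d^3 - d^2 - 14*d + 24) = (d - 1)*(d + 4)*(d^2 - 5*d + 6) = (d - 3)*(d - 1)*(d + 4)*(d - 2)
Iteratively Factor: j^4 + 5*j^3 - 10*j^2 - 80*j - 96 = (j + 2)*(j^3 + 3*j^2 - 16*j - 48) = (j + 2)*(j + 4)*(j^2 - j - 12) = (j + 2)*(j + 3)*(j + 4)*(j - 4)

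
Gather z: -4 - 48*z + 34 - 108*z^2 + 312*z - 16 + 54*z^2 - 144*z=-54*z^2 + 120*z + 14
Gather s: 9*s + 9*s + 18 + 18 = 18*s + 36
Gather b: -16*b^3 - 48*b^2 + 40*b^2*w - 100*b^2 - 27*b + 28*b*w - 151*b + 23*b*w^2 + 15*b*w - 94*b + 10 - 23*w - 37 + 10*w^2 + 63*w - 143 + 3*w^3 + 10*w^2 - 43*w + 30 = -16*b^3 + b^2*(40*w - 148) + b*(23*w^2 + 43*w - 272) + 3*w^3 + 20*w^2 - 3*w - 140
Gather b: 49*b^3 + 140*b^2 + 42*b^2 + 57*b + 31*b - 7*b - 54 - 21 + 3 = 49*b^3 + 182*b^2 + 81*b - 72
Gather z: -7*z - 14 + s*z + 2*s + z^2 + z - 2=2*s + z^2 + z*(s - 6) - 16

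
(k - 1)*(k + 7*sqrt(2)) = k^2 - k + 7*sqrt(2)*k - 7*sqrt(2)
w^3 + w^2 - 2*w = w*(w - 1)*(w + 2)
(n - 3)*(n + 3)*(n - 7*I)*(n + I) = n^4 - 6*I*n^3 - 2*n^2 + 54*I*n - 63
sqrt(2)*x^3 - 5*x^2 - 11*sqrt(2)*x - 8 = (x - 4*sqrt(2))*(x + sqrt(2))*(sqrt(2)*x + 1)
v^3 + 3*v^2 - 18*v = v*(v - 3)*(v + 6)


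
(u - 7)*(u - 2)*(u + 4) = u^3 - 5*u^2 - 22*u + 56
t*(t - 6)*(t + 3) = t^3 - 3*t^2 - 18*t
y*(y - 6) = y^2 - 6*y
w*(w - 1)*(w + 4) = w^3 + 3*w^2 - 4*w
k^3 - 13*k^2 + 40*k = k*(k - 8)*(k - 5)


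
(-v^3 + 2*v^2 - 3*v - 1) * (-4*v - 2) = 4*v^4 - 6*v^3 + 8*v^2 + 10*v + 2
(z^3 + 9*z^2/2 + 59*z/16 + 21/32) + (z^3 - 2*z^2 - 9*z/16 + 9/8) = 2*z^3 + 5*z^2/2 + 25*z/8 + 57/32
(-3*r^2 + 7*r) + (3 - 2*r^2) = -5*r^2 + 7*r + 3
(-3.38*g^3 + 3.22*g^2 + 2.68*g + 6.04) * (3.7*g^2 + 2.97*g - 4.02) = -12.506*g^5 + 1.8754*g^4 + 33.067*g^3 + 17.3632*g^2 + 7.1652*g - 24.2808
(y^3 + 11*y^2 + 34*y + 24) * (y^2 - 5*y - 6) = y^5 + 6*y^4 - 27*y^3 - 212*y^2 - 324*y - 144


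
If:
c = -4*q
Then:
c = -4*q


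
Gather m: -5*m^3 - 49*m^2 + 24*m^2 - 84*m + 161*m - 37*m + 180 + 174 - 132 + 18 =-5*m^3 - 25*m^2 + 40*m + 240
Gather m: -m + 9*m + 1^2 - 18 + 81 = 8*m + 64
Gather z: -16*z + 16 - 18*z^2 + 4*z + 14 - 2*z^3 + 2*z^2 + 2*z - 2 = -2*z^3 - 16*z^2 - 10*z + 28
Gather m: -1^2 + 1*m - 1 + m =2*m - 2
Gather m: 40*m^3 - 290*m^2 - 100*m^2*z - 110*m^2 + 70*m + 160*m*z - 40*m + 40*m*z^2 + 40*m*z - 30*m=40*m^3 + m^2*(-100*z - 400) + m*(40*z^2 + 200*z)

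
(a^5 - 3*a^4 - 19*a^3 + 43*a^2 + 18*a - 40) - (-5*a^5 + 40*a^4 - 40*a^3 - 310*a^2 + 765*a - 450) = 6*a^5 - 43*a^4 + 21*a^3 + 353*a^2 - 747*a + 410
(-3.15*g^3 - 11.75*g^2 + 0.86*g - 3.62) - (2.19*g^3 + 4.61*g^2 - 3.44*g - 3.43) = -5.34*g^3 - 16.36*g^2 + 4.3*g - 0.19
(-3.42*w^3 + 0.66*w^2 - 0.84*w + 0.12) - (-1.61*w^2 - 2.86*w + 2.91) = -3.42*w^3 + 2.27*w^2 + 2.02*w - 2.79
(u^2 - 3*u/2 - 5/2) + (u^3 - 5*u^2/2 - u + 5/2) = u^3 - 3*u^2/2 - 5*u/2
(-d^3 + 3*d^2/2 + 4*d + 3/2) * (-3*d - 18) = 3*d^4 + 27*d^3/2 - 39*d^2 - 153*d/2 - 27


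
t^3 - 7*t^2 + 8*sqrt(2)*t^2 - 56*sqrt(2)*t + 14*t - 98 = (t - 7)*(t + sqrt(2))*(t + 7*sqrt(2))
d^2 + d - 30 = (d - 5)*(d + 6)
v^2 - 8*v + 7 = (v - 7)*(v - 1)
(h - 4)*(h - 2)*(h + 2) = h^3 - 4*h^2 - 4*h + 16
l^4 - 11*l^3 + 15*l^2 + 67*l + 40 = (l - 8)*(l - 5)*(l + 1)^2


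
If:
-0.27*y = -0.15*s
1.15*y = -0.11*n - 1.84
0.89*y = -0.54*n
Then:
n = 3.13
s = -3.42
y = -1.90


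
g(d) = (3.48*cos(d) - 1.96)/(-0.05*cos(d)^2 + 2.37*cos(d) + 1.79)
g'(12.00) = 0.41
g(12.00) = 0.26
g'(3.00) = -4.33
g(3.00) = 8.93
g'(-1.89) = 9.59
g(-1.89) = -2.93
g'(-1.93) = 11.36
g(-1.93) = -3.35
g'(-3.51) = -18.71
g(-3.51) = 11.21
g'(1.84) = -7.89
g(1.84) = -2.50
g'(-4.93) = -2.00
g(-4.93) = -0.53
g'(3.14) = -0.05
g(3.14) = 8.63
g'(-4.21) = -23.76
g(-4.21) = -5.71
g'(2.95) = -6.25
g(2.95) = 9.19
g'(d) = (-0.1*sin(d)*cos(d) + 2.37*sin(d))*(3.48*cos(d) - 1.96)/(-0.05*cos(d)^2 + 2.37*cos(d) + 1.79)^2 - 3.48*sin(d)/(-0.05*cos(d)^2 + 2.37*cos(d) + 1.79)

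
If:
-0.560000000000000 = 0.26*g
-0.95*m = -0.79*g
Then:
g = -2.15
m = -1.79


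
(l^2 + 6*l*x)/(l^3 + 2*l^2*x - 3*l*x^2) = (l + 6*x)/(l^2 + 2*l*x - 3*x^2)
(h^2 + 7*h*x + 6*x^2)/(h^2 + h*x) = (h + 6*x)/h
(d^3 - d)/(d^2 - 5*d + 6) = (d^3 - d)/(d^2 - 5*d + 6)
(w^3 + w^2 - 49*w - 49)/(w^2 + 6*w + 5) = (w^2 - 49)/(w + 5)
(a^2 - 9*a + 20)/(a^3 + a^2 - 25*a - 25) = (a - 4)/(a^2 + 6*a + 5)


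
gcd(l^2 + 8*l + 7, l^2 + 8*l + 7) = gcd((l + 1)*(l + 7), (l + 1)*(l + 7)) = l^2 + 8*l + 7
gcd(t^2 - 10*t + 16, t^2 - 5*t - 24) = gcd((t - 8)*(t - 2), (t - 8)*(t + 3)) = t - 8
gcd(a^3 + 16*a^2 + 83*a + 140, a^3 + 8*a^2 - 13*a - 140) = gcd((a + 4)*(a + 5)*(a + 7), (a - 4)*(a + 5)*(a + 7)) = a^2 + 12*a + 35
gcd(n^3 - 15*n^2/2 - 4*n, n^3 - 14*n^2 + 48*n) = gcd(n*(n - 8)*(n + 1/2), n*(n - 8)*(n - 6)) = n^2 - 8*n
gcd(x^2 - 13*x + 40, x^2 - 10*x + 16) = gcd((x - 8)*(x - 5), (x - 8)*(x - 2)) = x - 8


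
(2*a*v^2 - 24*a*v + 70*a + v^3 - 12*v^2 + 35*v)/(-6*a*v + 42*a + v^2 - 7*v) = (2*a*v - 10*a + v^2 - 5*v)/(-6*a + v)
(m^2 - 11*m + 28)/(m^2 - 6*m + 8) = (m - 7)/(m - 2)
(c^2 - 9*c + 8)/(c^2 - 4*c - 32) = (c - 1)/(c + 4)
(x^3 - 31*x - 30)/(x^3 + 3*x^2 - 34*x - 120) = (x + 1)/(x + 4)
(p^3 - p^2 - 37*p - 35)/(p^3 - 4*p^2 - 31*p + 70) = (p + 1)/(p - 2)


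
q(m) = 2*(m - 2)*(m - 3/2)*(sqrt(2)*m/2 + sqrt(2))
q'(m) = sqrt(2)*(m - 2)*(m - 3/2) + 2*(m - 2)*(sqrt(2)*m/2 + sqrt(2)) + 2*(m - 3/2)*(sqrt(2)*m/2 + sqrt(2))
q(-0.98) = 10.66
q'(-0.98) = 2.58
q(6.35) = 249.13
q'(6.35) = 138.48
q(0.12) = 7.78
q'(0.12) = -6.10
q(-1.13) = 10.13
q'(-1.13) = 4.55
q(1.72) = -0.32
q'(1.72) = -0.40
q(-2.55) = -14.33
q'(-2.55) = 32.75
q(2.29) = 1.39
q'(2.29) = 6.88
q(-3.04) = -33.65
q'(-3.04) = 46.45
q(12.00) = 2078.89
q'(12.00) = 554.37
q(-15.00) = -5156.93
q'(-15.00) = 1012.58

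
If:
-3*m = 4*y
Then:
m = -4*y/3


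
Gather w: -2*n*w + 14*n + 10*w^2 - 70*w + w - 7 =14*n + 10*w^2 + w*(-2*n - 69) - 7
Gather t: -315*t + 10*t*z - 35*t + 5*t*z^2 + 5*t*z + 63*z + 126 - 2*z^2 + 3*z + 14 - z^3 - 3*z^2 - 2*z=t*(5*z^2 + 15*z - 350) - z^3 - 5*z^2 + 64*z + 140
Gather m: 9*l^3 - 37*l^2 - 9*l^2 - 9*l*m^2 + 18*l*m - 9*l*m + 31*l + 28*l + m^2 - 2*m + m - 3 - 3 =9*l^3 - 46*l^2 + 59*l + m^2*(1 - 9*l) + m*(9*l - 1) - 6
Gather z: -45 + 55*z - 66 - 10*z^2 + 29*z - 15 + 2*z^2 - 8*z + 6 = -8*z^2 + 76*z - 120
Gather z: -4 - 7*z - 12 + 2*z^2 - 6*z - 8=2*z^2 - 13*z - 24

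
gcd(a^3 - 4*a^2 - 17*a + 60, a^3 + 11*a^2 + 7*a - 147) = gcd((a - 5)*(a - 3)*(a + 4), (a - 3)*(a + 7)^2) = a - 3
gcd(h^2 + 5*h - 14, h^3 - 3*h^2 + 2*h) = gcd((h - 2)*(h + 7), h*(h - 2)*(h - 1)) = h - 2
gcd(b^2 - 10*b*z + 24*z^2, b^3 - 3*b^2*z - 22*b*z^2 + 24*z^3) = -b + 6*z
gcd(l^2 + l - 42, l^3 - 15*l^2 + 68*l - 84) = l - 6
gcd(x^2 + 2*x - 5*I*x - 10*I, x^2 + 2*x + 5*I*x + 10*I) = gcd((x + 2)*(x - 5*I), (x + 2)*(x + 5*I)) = x + 2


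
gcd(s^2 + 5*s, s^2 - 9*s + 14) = 1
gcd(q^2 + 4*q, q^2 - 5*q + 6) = 1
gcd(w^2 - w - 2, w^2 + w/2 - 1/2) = w + 1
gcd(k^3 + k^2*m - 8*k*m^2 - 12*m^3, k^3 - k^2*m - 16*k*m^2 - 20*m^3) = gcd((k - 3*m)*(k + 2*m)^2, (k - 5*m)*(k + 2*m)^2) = k^2 + 4*k*m + 4*m^2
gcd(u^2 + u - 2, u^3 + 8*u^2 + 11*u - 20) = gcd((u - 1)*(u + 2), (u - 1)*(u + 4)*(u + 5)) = u - 1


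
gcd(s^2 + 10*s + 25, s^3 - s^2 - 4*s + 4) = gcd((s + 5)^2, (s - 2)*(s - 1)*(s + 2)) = 1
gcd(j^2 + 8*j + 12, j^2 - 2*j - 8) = j + 2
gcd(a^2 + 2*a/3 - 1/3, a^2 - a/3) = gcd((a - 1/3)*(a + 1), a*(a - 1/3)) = a - 1/3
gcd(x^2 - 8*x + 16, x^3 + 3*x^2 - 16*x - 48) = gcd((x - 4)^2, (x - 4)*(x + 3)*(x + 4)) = x - 4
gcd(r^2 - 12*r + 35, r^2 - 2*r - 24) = 1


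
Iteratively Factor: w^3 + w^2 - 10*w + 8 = (w - 1)*(w^2 + 2*w - 8) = (w - 2)*(w - 1)*(w + 4)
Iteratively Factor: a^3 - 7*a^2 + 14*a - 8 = (a - 1)*(a^2 - 6*a + 8) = (a - 4)*(a - 1)*(a - 2)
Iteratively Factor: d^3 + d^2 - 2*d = (d - 1)*(d^2 + 2*d) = (d - 1)*(d + 2)*(d)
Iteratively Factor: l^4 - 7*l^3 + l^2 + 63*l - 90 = (l + 3)*(l^3 - 10*l^2 + 31*l - 30) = (l - 5)*(l + 3)*(l^2 - 5*l + 6) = (l - 5)*(l - 2)*(l + 3)*(l - 3)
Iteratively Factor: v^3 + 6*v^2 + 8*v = (v)*(v^2 + 6*v + 8) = v*(v + 4)*(v + 2)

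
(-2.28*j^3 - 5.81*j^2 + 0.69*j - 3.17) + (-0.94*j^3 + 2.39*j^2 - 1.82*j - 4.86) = -3.22*j^3 - 3.42*j^2 - 1.13*j - 8.03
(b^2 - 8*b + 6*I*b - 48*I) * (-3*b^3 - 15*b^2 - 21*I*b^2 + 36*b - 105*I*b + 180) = -3*b^5 + 9*b^4 - 39*I*b^4 + 282*b^3 + 117*I*b^3 - 486*b^2 + 1776*I*b^2 - 6480*b - 648*I*b - 8640*I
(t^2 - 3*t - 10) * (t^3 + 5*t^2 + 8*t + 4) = t^5 + 2*t^4 - 17*t^3 - 70*t^2 - 92*t - 40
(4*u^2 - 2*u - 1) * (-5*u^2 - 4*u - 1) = -20*u^4 - 6*u^3 + 9*u^2 + 6*u + 1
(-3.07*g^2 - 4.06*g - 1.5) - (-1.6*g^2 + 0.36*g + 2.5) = -1.47*g^2 - 4.42*g - 4.0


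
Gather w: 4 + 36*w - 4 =36*w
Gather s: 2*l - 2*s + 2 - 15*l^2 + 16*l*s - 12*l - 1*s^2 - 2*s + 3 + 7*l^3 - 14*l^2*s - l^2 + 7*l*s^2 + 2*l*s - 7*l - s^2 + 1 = 7*l^3 - 16*l^2 - 17*l + s^2*(7*l - 2) + s*(-14*l^2 + 18*l - 4) + 6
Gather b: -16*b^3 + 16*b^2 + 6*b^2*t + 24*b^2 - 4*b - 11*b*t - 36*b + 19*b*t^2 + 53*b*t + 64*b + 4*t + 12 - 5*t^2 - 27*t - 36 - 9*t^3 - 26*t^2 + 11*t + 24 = -16*b^3 + b^2*(6*t + 40) + b*(19*t^2 + 42*t + 24) - 9*t^3 - 31*t^2 - 12*t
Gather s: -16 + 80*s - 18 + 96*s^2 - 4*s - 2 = 96*s^2 + 76*s - 36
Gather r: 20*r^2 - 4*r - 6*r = 20*r^2 - 10*r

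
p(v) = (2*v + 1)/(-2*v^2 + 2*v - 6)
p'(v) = (2*v + 1)*(4*v - 2)/(-2*v^2 + 2*v - 6)^2 + 2/(-2*v^2 + 2*v - 6) = (-v^2 + v + (2*v - 1)*(2*v + 1)/2 - 3)/(v^2 - v + 3)^2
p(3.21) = -0.37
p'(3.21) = 0.10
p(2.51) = -0.44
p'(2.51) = 0.12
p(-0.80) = 0.07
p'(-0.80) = -0.19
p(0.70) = -0.43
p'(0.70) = -0.30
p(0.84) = -0.47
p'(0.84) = -0.24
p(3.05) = -0.38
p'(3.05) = 0.10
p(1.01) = -0.50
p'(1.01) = -0.16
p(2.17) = -0.48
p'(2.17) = 0.11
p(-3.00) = 0.17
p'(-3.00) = 0.01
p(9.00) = -0.13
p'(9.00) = 0.02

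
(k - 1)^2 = k^2 - 2*k + 1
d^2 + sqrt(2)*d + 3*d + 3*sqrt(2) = (d + 3)*(d + sqrt(2))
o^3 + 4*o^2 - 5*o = o*(o - 1)*(o + 5)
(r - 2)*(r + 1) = r^2 - r - 2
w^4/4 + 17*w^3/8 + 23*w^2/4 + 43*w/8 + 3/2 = (w/4 + 1)*(w + 1/2)*(w + 1)*(w + 3)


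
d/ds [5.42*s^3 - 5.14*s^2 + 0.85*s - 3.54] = 16.26*s^2 - 10.28*s + 0.85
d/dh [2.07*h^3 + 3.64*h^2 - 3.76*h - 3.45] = 6.21*h^2 + 7.28*h - 3.76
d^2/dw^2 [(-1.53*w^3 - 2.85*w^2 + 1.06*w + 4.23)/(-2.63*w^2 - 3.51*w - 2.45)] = (-49.299842*w^3 - 206.791362*w^2 - 138.206784*w + 2.72915400000002)/(18.191447*w^6 + 72.834957*w^5 + 148.044804*w^4 + 178.943661*w^3 + 137.91246*w^2 + 63.206325*w + 14.706125)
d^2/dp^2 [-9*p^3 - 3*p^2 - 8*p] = -54*p - 6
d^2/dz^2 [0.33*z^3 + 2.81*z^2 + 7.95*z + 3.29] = 1.98*z + 5.62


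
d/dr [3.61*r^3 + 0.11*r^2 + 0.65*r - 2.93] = 10.83*r^2 + 0.22*r + 0.65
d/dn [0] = 0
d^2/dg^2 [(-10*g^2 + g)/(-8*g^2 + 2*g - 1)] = 16*(12*g^3 - 30*g^2 + 3*g + 1)/(512*g^6 - 384*g^5 + 288*g^4 - 104*g^3 + 36*g^2 - 6*g + 1)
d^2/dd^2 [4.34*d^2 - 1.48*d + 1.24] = 8.68000000000000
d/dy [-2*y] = -2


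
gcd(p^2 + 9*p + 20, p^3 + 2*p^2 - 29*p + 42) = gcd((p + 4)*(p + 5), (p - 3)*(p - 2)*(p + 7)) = 1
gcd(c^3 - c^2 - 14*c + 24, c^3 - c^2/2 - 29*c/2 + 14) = c + 4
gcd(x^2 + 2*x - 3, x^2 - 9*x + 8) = x - 1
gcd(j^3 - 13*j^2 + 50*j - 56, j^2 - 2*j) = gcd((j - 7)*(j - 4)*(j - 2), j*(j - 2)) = j - 2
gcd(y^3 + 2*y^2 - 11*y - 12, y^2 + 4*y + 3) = y + 1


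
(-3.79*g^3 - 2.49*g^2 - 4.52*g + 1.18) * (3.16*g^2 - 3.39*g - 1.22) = -11.9764*g^5 + 4.9797*g^4 - 1.2183*g^3 + 22.0894*g^2 + 1.5142*g - 1.4396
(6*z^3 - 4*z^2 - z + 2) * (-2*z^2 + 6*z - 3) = -12*z^5 + 44*z^4 - 40*z^3 + 2*z^2 + 15*z - 6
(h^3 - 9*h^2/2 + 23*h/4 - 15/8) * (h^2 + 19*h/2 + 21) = h^5 + 5*h^4 - 16*h^3 - 167*h^2/4 + 1647*h/16 - 315/8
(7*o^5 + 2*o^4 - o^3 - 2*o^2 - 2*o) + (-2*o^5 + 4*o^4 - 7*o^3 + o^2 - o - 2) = 5*o^5 + 6*o^4 - 8*o^3 - o^2 - 3*o - 2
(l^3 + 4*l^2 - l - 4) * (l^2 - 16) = l^5 + 4*l^4 - 17*l^3 - 68*l^2 + 16*l + 64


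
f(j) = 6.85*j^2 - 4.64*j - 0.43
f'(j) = 13.7*j - 4.64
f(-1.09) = 12.77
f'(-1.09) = -19.57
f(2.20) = 22.52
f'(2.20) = 25.50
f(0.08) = -0.76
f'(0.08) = -3.54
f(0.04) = -0.60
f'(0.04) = -4.09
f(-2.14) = 40.87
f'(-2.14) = -33.96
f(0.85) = 0.58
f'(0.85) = 7.00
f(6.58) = 265.62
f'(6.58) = 85.51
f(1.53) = 8.51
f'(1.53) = 16.32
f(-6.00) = 274.01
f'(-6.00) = -86.84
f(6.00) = 218.33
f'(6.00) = 77.56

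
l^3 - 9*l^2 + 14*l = l*(l - 7)*(l - 2)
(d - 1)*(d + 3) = d^2 + 2*d - 3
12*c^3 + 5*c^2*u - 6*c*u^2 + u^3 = (-4*c + u)*(-3*c + u)*(c + u)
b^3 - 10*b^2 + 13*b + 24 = (b - 8)*(b - 3)*(b + 1)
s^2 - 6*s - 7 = (s - 7)*(s + 1)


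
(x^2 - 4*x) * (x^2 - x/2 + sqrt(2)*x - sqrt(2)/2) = x^4 - 9*x^3/2 + sqrt(2)*x^3 - 9*sqrt(2)*x^2/2 + 2*x^2 + 2*sqrt(2)*x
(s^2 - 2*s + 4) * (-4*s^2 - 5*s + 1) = -4*s^4 + 3*s^3 - 5*s^2 - 22*s + 4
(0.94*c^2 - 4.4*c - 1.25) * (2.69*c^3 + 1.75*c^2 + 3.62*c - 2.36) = 2.5286*c^5 - 10.191*c^4 - 7.6597*c^3 - 20.3339*c^2 + 5.859*c + 2.95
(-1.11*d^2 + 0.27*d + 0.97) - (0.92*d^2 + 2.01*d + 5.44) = -2.03*d^2 - 1.74*d - 4.47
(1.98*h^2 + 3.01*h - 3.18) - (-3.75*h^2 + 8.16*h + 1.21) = 5.73*h^2 - 5.15*h - 4.39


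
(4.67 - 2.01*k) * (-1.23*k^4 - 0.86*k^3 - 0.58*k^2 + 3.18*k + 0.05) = 2.4723*k^5 - 4.0155*k^4 - 2.8504*k^3 - 9.1004*k^2 + 14.7501*k + 0.2335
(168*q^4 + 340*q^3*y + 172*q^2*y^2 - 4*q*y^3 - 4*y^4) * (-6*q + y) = -1008*q^5 - 1872*q^4*y - 692*q^3*y^2 + 196*q^2*y^3 + 20*q*y^4 - 4*y^5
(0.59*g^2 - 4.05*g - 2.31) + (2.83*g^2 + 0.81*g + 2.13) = 3.42*g^2 - 3.24*g - 0.18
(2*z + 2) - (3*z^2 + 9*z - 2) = -3*z^2 - 7*z + 4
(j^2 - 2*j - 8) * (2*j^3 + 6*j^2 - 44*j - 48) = 2*j^5 + 2*j^4 - 72*j^3 - 8*j^2 + 448*j + 384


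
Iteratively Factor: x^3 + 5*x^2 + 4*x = (x + 1)*(x^2 + 4*x) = (x + 1)*(x + 4)*(x)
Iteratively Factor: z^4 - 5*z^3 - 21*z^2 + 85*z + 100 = (z + 1)*(z^3 - 6*z^2 - 15*z + 100) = (z - 5)*(z + 1)*(z^2 - z - 20) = (z - 5)^2*(z + 1)*(z + 4)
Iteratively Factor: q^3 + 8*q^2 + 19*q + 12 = (q + 3)*(q^2 + 5*q + 4) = (q + 3)*(q + 4)*(q + 1)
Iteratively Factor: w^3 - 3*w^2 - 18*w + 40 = (w - 2)*(w^2 - w - 20) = (w - 2)*(w + 4)*(w - 5)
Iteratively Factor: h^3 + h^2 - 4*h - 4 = (h + 1)*(h^2 - 4) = (h + 1)*(h + 2)*(h - 2)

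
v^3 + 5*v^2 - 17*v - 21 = (v - 3)*(v + 1)*(v + 7)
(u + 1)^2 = u^2 + 2*u + 1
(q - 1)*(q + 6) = q^2 + 5*q - 6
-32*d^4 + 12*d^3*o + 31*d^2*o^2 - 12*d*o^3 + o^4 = (-8*d + o)*(-4*d + o)*(-d + o)*(d + o)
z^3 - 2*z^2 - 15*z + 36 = (z - 3)^2*(z + 4)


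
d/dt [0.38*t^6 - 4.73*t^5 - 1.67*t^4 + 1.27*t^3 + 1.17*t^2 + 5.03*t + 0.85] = 2.28*t^5 - 23.65*t^4 - 6.68*t^3 + 3.81*t^2 + 2.34*t + 5.03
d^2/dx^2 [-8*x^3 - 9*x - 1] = -48*x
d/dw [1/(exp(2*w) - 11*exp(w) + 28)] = (11 - 2*exp(w))*exp(w)/(exp(2*w) - 11*exp(w) + 28)^2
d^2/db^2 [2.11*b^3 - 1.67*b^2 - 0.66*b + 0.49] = 12.66*b - 3.34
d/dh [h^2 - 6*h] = 2*h - 6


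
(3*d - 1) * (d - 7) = 3*d^2 - 22*d + 7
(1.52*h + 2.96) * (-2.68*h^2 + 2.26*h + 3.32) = -4.0736*h^3 - 4.4976*h^2 + 11.736*h + 9.8272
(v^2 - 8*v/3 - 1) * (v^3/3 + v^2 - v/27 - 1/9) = v^5/3 + v^4/9 - 82*v^3/27 - 82*v^2/81 + v/3 + 1/9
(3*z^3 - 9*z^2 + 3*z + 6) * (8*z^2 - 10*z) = 24*z^5 - 102*z^4 + 114*z^3 + 18*z^2 - 60*z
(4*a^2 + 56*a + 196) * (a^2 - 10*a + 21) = 4*a^4 + 16*a^3 - 280*a^2 - 784*a + 4116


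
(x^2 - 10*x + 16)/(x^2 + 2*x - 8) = (x - 8)/(x + 4)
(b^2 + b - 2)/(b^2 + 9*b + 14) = (b - 1)/(b + 7)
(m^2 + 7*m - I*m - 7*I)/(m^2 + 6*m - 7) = (m - I)/(m - 1)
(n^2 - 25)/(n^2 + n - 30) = (n + 5)/(n + 6)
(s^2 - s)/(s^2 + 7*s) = (s - 1)/(s + 7)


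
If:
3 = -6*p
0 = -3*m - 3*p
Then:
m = 1/2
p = -1/2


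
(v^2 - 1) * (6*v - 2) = 6*v^3 - 2*v^2 - 6*v + 2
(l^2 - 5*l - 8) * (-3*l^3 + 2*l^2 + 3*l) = -3*l^5 + 17*l^4 + 17*l^3 - 31*l^2 - 24*l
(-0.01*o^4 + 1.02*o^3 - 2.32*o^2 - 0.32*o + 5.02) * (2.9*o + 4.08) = -0.029*o^5 + 2.9172*o^4 - 2.5664*o^3 - 10.3936*o^2 + 13.2524*o + 20.4816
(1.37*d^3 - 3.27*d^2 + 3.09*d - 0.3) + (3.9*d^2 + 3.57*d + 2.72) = 1.37*d^3 + 0.63*d^2 + 6.66*d + 2.42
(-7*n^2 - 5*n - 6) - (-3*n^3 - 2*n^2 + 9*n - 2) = 3*n^3 - 5*n^2 - 14*n - 4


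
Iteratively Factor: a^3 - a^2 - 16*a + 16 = (a - 1)*(a^2 - 16) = (a - 4)*(a - 1)*(a + 4)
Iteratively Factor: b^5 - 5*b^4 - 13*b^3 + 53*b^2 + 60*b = (b + 1)*(b^4 - 6*b^3 - 7*b^2 + 60*b) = (b - 5)*(b + 1)*(b^3 - b^2 - 12*b) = (b - 5)*(b + 1)*(b + 3)*(b^2 - 4*b) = b*(b - 5)*(b + 1)*(b + 3)*(b - 4)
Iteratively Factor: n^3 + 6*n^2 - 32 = (n + 4)*(n^2 + 2*n - 8) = (n + 4)^2*(n - 2)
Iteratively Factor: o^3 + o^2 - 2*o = (o - 1)*(o^2 + 2*o) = (o - 1)*(o + 2)*(o)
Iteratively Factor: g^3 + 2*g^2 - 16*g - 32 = (g + 2)*(g^2 - 16) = (g - 4)*(g + 2)*(g + 4)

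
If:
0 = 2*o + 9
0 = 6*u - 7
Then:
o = -9/2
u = 7/6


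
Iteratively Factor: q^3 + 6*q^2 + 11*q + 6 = (q + 1)*(q^2 + 5*q + 6) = (q + 1)*(q + 2)*(q + 3)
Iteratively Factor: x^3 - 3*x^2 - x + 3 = (x - 1)*(x^2 - 2*x - 3) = (x - 1)*(x + 1)*(x - 3)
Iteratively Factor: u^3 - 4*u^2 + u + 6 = (u - 2)*(u^2 - 2*u - 3) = (u - 2)*(u + 1)*(u - 3)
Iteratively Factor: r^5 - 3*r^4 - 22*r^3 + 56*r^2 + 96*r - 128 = (r + 4)*(r^4 - 7*r^3 + 6*r^2 + 32*r - 32) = (r - 4)*(r + 4)*(r^3 - 3*r^2 - 6*r + 8) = (r - 4)^2*(r + 4)*(r^2 + r - 2) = (r - 4)^2*(r - 1)*(r + 4)*(r + 2)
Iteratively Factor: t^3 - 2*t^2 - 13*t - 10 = (t + 2)*(t^2 - 4*t - 5) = (t + 1)*(t + 2)*(t - 5)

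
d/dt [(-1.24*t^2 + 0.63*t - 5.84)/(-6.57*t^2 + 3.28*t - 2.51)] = (0.0719000000000012*t^2 - 70.5128*t + 17.5739)/(43.1649*t^4 - 43.0992*t^3 + 43.7398*t^2 - 16.4656*t + 6.3001)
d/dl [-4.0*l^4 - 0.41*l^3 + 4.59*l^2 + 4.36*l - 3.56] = -16.0*l^3 - 1.23*l^2 + 9.18*l + 4.36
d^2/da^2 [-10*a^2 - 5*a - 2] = -20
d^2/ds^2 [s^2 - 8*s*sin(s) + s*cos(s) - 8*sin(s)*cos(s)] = 8*s*sin(s) - s*cos(s) - 2*sin(s) + 16*sin(2*s) - 16*cos(s) + 2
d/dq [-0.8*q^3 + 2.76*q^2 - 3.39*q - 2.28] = -2.4*q^2 + 5.52*q - 3.39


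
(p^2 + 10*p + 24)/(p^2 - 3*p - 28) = (p + 6)/(p - 7)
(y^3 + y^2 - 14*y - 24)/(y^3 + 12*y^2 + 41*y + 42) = (y - 4)/(y + 7)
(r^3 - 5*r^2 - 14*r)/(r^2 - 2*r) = (r^2 - 5*r - 14)/(r - 2)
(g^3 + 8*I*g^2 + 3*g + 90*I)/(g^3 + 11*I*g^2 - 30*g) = (g - 3*I)/g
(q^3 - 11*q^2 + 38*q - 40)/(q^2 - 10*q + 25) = (q^2 - 6*q + 8)/(q - 5)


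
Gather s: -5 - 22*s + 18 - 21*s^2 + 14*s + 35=-21*s^2 - 8*s + 48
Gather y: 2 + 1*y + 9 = y + 11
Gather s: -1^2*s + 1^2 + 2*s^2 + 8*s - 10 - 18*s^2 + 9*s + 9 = -16*s^2 + 16*s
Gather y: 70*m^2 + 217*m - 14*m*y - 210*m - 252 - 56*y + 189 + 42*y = 70*m^2 + 7*m + y*(-14*m - 14) - 63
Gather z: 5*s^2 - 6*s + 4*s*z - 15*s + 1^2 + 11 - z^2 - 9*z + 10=5*s^2 - 21*s - z^2 + z*(4*s - 9) + 22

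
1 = 1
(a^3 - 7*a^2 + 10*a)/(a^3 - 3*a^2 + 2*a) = (a - 5)/(a - 1)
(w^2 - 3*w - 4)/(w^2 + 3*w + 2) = (w - 4)/(w + 2)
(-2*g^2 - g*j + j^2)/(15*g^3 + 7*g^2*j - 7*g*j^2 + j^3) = (-2*g + j)/(15*g^2 - 8*g*j + j^2)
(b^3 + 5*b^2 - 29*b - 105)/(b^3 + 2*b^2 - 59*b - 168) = (b - 5)/(b - 8)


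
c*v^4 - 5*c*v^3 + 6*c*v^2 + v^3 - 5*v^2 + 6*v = v*(v - 3)*(v - 2)*(c*v + 1)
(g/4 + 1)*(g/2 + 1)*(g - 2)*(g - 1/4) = g^4/8 + 15*g^3/32 - 5*g^2/8 - 15*g/8 + 1/2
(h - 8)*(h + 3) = h^2 - 5*h - 24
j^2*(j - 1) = j^3 - j^2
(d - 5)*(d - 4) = d^2 - 9*d + 20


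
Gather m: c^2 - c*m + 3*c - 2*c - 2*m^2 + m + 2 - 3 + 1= c^2 + c - 2*m^2 + m*(1 - c)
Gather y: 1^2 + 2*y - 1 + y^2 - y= y^2 + y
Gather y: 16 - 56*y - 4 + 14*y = 12 - 42*y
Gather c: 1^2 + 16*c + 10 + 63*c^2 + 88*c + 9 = 63*c^2 + 104*c + 20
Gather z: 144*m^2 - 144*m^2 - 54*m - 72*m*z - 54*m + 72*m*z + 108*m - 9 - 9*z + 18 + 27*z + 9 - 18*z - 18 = 0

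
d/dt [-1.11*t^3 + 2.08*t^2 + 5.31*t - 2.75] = -3.33*t^2 + 4.16*t + 5.31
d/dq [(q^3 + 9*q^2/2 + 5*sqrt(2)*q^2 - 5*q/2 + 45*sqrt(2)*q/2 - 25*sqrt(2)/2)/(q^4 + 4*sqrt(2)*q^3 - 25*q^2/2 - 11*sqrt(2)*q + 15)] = (-4*q^6 - 40*sqrt(2)*q^5 - 36*q^5 - 342*sqrt(2)*q^4 - 180*q^4 - 1440*q^3 + 192*sqrt(2)*q^3 + 815*q^2 + 927*sqrt(2)*q^2 - 650*sqrt(2)*q + 540*q - 1250 + 1350*sqrt(2))/(4*q^8 + 32*sqrt(2)*q^7 + 28*q^6 - 488*sqrt(2)*q^5 + 41*q^4 + 1580*sqrt(2)*q^3 - 532*q^2 - 1320*sqrt(2)*q + 900)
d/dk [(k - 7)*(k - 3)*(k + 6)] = 3*k^2 - 8*k - 39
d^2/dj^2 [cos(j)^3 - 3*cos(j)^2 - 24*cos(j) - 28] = 93*cos(j)/4 + 6*cos(2*j) - 9*cos(3*j)/4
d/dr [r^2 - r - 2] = 2*r - 1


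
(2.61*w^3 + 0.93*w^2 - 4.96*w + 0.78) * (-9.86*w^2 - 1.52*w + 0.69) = -25.7346*w^5 - 13.137*w^4 + 49.2929*w^3 + 0.490100000000001*w^2 - 4.608*w + 0.5382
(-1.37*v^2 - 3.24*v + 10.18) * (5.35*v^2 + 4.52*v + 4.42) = -7.3295*v^4 - 23.5264*v^3 + 33.7628*v^2 + 31.6928*v + 44.9956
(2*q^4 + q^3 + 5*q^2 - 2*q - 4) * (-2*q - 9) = -4*q^5 - 20*q^4 - 19*q^3 - 41*q^2 + 26*q + 36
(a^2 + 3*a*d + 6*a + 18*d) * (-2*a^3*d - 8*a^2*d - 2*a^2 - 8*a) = -2*a^5*d - 6*a^4*d^2 - 20*a^4*d - 2*a^4 - 60*a^3*d^2 - 54*a^3*d - 20*a^3 - 144*a^2*d^2 - 60*a^2*d - 48*a^2 - 144*a*d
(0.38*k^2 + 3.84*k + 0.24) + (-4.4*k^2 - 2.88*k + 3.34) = -4.02*k^2 + 0.96*k + 3.58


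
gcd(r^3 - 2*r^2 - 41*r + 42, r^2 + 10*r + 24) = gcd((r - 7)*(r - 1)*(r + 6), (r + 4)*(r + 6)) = r + 6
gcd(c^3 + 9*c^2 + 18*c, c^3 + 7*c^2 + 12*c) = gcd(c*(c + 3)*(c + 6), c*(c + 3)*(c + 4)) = c^2 + 3*c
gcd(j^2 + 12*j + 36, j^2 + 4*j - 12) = j + 6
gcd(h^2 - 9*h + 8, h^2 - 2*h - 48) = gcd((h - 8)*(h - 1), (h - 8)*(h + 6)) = h - 8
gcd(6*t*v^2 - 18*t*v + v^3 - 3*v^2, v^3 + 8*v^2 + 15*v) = v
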